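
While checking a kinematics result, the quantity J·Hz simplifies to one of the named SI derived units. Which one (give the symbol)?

J = kg·m²·s⁻².
Hz = s⁻¹.
Combining: J·Hz = (kg·m²·s⁻²) · s⁻¹ = kg·m²·s⁻³.
kg·m²·s⁻³ is the base-SI form of the watt.

W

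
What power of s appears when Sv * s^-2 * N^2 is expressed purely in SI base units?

-8

Sv = m²·s⁻².
N = kg·m·s⁻².
So N² = kg²·m²·s⁻⁴.
Combining: Sv·s⁻²·N² = (m²·s⁻²) · s⁻² · (kg²·m²·s⁻⁴) = kg²·m⁴·s⁻⁸.
The exponent of s is -8.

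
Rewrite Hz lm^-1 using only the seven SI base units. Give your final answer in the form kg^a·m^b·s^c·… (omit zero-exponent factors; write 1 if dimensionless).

Hz = 1/s = s⁻¹ (frequency is cycles per second).
lm = cd·sr = cd (luminous flux; sr is dimensionless).
So lm⁻¹ = cd⁻¹.
Combining: Hz·lm⁻¹ = s⁻¹ · cd⁻¹ = s⁻¹·cd⁻¹.

s⁻¹·cd⁻¹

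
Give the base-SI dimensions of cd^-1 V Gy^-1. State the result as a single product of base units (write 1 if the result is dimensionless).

kg·s⁻¹·A⁻¹·cd⁻¹

V = W/A (potential = power per current),
    = kg·m²·s⁻³·A⁻¹.
Gy = J/kg (absorbed dose = energy per mass),
    = m²·s⁻².
So Gy⁻¹ = m⁻²·s².
Combining: cd⁻¹·V·Gy⁻¹ = cd⁻¹ · (kg·m²·s⁻³·A⁻¹) · (m⁻²·s²) = kg·s⁻¹·A⁻¹·cd⁻¹.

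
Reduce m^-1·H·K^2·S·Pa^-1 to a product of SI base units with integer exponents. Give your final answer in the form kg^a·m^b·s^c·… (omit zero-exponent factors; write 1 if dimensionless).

kg⁻¹·s³·K²

H = kg·m²·s⁻²·A⁻².
S = kg⁻¹·m⁻²·s³·A².
Pa = kg·m⁻¹·s⁻².
So Pa⁻¹ = kg⁻¹·m·s².
Combining: m⁻¹·H·K²·S·Pa⁻¹ = m⁻¹ · (kg·m²·s⁻²·A⁻²) · K² · (kg⁻¹·m⁻²·s³·A²) · (kg⁻¹·m·s²) = kg⁻¹·s³·K².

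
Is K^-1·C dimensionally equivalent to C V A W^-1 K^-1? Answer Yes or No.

Yes

Left side:
  C = A·s = s·A (charge = current × time).
  Combining: K⁻¹·C = K⁻¹ · (s·A) = s·A·K⁻¹.
Right side:
  C = s·A.
  V = kg·m²·s⁻³·A⁻¹.
  W = kg·m²·s⁻³.
  So W⁻¹ = kg⁻¹·m⁻²·s³.
  Combining: C·V·A·W⁻¹·K⁻¹ = (s·A) · (kg·m²·s⁻³·A⁻¹) · A · (kg⁻¹·m⁻²·s³) · K⁻¹ = s·A·K⁻¹.
Both reduce to s·A·K⁻¹.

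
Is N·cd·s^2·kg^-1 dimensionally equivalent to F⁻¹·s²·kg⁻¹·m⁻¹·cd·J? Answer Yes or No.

No

Left side:
  N = kg·m/s² = kg·m·s⁻² (force = mass × acceleration).
  Combining: N·cd·s²·kg⁻¹ = (kg·m·s⁻²) · cd · s² · kg⁻¹ = m·cd.
Right side:
  F = C/V (capacitance = charge per voltage),
      = A·s/(kg·m²·s⁻³·A⁻¹) (substituting C and V),
      = kg⁻¹·m⁻²·s⁴·A².
  So F⁻¹ = kg·m²·s⁻⁴·A⁻².
  J = N·m (work = force × distance),
      = kg·m²·s⁻².
  Combining: F⁻¹·s²·kg⁻¹·m⁻¹·cd·J = (kg·m²·s⁻⁴·A⁻²) · s² · kg⁻¹ · m⁻¹ · cd · (kg·m²·s⁻²) = kg·m³·s⁻⁴·A⁻²·cd.
Left is m·cd; right is kg·m³·s⁻⁴·A⁻²·cd — different.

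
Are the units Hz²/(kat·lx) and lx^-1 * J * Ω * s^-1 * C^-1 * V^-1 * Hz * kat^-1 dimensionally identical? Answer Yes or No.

Left side:
  kat = s⁻¹·mol.
  So kat⁻¹ = s·mol⁻¹.
  Hz = s⁻¹.
  So Hz² = s⁻².
  lx = m⁻²·cd.
  So lx⁻¹ = m²·cd⁻¹.
  Combining: kat⁻¹·Hz²·lx⁻¹ = (s·mol⁻¹) · s⁻² · (m²·cd⁻¹) = m²·s⁻¹·mol⁻¹·cd⁻¹.
Right side:
  lx = lm/m² (illuminance = luminous flux per area),
      = m⁻²·cd.
  So lx⁻¹ = m²·cd⁻¹.
  J = N·m (work = force × distance),
      = kg·m²·s⁻².
  Ω = V/A (resistance = voltage per current),
      = kg·m²·s⁻³·A⁻².
  C = A·s = s·A (charge = current × time).
  So C⁻¹ = s⁻¹·A⁻¹.
  V = W/A (potential = power per current),
      = kg·m²·s⁻³·A⁻¹.
  So V⁻¹ = kg⁻¹·m⁻²·s³·A.
  Hz = 1/s = s⁻¹ (frequency is cycles per second).
  kat = mol/s = s⁻¹·mol (catalytic activity).
  So kat⁻¹ = s·mol⁻¹.
  Combining: lx⁻¹·J·Ω·s⁻¹·C⁻¹·V⁻¹·Hz·kat⁻¹ = (m²·cd⁻¹) · (kg·m²·s⁻²) · (kg·m²·s⁻³·A⁻²) · s⁻¹ · (s⁻¹·A⁻¹) · (kg⁻¹·m⁻²·s³·A) · s⁻¹ · (s·mol⁻¹) = kg·m⁴·s⁻⁴·A⁻²·mol⁻¹·cd⁻¹.
Left is m²·s⁻¹·mol⁻¹·cd⁻¹; right is kg·m⁴·s⁻⁴·A⁻²·mol⁻¹·cd⁻¹ — different.

No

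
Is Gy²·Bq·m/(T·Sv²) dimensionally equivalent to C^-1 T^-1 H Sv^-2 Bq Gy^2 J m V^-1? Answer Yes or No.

No

Left side:
  T = Wb/m² (flux density = flux per area),
      = kg·s⁻²·A⁻¹.
  So T⁻¹ = kg⁻¹·s²·A.
  Sv = J/kg (equivalent dose = energy per mass),
      = m²·s⁻².
  So Sv⁻² = m⁻⁴·s⁴.
  Gy = J/kg (absorbed dose = energy per mass),
      = m²·s⁻².
  So Gy² = m⁴·s⁻⁴.
  Bq = 1/s = s⁻¹ (activity is decays per second).
  Combining: T⁻¹·Sv⁻²·Gy²·Bq·m = (kg⁻¹·s²·A) · (m⁻⁴·s⁴) · (m⁴·s⁻⁴) · s⁻¹ · m = kg⁻¹·m·s·A.
Right side:
  C = A·s = s·A (charge = current × time).
  So C⁻¹ = s⁻¹·A⁻¹.
  T = Wb/m² (flux density = flux per area),
      = kg·s⁻²·A⁻¹.
  So T⁻¹ = kg⁻¹·s²·A.
  H = Wb/A (inductance = flux per current),
      = kg·m²·s⁻²·A⁻².
  Sv = J/kg (equivalent dose = energy per mass),
      = m²·s⁻².
  So Sv⁻² = m⁻⁴·s⁴.
  Bq = 1/s = s⁻¹ (activity is decays per second).
  Gy = J/kg (absorbed dose = energy per mass),
      = m²·s⁻².
  So Gy² = m⁴·s⁻⁴.
  J = N·m (work = force × distance),
      = kg·m²·s⁻².
  V = W/A (potential = power per current),
      = kg·m²·s⁻³·A⁻¹.
  So V⁻¹ = kg⁻¹·m⁻²·s³·A.
  Combining: C⁻¹·T⁻¹·H·Sv⁻²·Bq·Gy²·J·m·V⁻¹ = (s⁻¹·A⁻¹) · (kg⁻¹·s²·A) · (kg·m²·s⁻²·A⁻²) · (m⁻⁴·s⁴) · s⁻¹ · (m⁴·s⁻⁴) · (kg·m²·s⁻²) · m · (kg⁻¹·m⁻²·s³·A) = m³·s⁻¹·A⁻¹.
Left is kg⁻¹·m·s·A; right is m³·s⁻¹·A⁻¹ — different.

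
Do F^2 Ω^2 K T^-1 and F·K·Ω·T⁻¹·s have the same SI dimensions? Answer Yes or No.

Left side:
  F = C/V (capacitance = charge per voltage),
      = A·s/(kg·m²·s⁻³·A⁻¹) (substituting C and V),
      = kg⁻¹·m⁻²·s⁴·A².
  So F² = kg⁻²·m⁻⁴·s⁸·A⁴.
  Ω = V/A (resistance = voltage per current),
      = kg·m²·s⁻³·A⁻².
  So Ω² = kg²·m⁴·s⁻⁶·A⁻⁴.
  T = Wb/m² (flux density = flux per area),
      = kg·s⁻²·A⁻¹.
  So T⁻¹ = kg⁻¹·s²·A.
  Combining: F²·Ω²·K·T⁻¹ = (kg⁻²·m⁻⁴·s⁸·A⁴) · (kg²·m⁴·s⁻⁶·A⁻⁴) · K · (kg⁻¹·s²·A) = kg⁻¹·s⁴·A·K.
Right side:
  F = C/V (capacitance = charge per voltage),
      = A·s/(kg·m²·s⁻³·A⁻¹) (substituting C and V),
      = kg⁻¹·m⁻²·s⁴·A².
  Ω = V/A (resistance = voltage per current),
      = kg·m²·s⁻³·A⁻².
  T = Wb/m² (flux density = flux per area),
      = kg·s⁻²·A⁻¹.
  So T⁻¹ = kg⁻¹·s²·A.
  Combining: F·K·Ω·T⁻¹·s = (kg⁻¹·m⁻²·s⁴·A²) · K · (kg·m²·s⁻³·A⁻²) · (kg⁻¹·s²·A) · s = kg⁻¹·s⁴·A·K.
Both reduce to kg⁻¹·s⁴·A·K.

Yes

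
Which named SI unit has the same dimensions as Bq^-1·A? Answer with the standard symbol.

Bq = 1/s = s⁻¹ (activity is decays per second).
So Bq⁻¹ = s.
Combining: Bq⁻¹·A = s · A = s·A.
s·A is the base-SI form of the coulomb.

C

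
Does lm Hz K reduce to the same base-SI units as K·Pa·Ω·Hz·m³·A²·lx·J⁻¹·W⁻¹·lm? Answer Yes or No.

No

Left side:
  lm = cd·sr = cd (luminous flux; sr is dimensionless).
  Hz = 1/s = s⁻¹ (frequency is cycles per second).
  Combining: lm·Hz·K = cd · s⁻¹ · K = s⁻¹·K·cd.
Right side:
  Pa = N/m² (pressure = force per area),
      = kg·m⁻¹·s⁻².
  Ω = V/A (resistance = voltage per current),
      = kg·m²·s⁻³·A⁻².
  Hz = 1/s = s⁻¹ (frequency is cycles per second).
  lx = lm/m² (illuminance = luminous flux per area),
      = m⁻²·cd.
  J = N·m (work = force × distance),
      = kg·m²·s⁻².
  So J⁻¹ = kg⁻¹·m⁻²·s².
  W = J/s (power = energy per time),
      = kg·m²·s⁻³.
  So W⁻¹ = kg⁻¹·m⁻²·s³.
  lm = cd·sr = cd (luminous flux; sr is dimensionless).
  Combining: K·Pa·Ω·Hz·m³·A²·lx·J⁻¹·W⁻¹·lm = K · (kg·m⁻¹·s⁻²) · (kg·m²·s⁻³·A⁻²) · s⁻¹ · m³ · A² · (m⁻²·cd) · (kg⁻¹·m⁻²·s²) · (kg⁻¹·m⁻²·s³) · cd = m⁻²·s⁻¹·K·cd².
Left is s⁻¹·K·cd; right is m⁻²·s⁻¹·K·cd² — different.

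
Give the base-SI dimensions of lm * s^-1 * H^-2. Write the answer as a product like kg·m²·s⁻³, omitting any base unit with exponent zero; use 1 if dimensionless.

lm = cd.
H = kg·m²·s⁻²·A⁻².
So H⁻² = kg⁻²·m⁻⁴·s⁴·A⁴.
Combining: lm·s⁻¹·H⁻² = cd · s⁻¹ · (kg⁻²·m⁻⁴·s⁴·A⁴) = kg⁻²·m⁻⁴·s³·A⁴·cd.

kg⁻²·m⁻⁴·s³·A⁴·cd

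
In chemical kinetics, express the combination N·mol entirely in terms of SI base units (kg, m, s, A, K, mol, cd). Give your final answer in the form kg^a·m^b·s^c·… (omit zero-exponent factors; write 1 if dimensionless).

N = kg·m·s⁻².
Combining: N·mol = (kg·m·s⁻²) · mol = kg·m·s⁻²·mol.

kg·m·s⁻²·mol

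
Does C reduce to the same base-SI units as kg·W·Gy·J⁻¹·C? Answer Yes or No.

Left side:
  C = A·s = s·A (charge = current × time).
Right side:
  W = kg·m²·s⁻³.
  Gy = m²·s⁻².
  J = kg·m²·s⁻².
  So J⁻¹ = kg⁻¹·m⁻²·s².
  C = s·A.
  Combining: kg·W·Gy·J⁻¹·C = kg · (kg·m²·s⁻³) · (m²·s⁻²) · (kg⁻¹·m⁻²·s²) · (s·A) = kg·m²·s⁻²·A.
Left is s·A; right is kg·m²·s⁻²·A — different.

No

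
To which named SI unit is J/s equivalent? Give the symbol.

W

J = N·m (work = force × distance),
    = kg·m²·s⁻².
Combining: J·s⁻¹ = (kg·m²·s⁻²) · s⁻¹ = kg·m²·s⁻³.
kg·m²·s⁻³ is the base-SI form of the watt.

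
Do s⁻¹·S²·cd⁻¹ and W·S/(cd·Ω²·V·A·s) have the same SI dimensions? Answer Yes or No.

No

Left side:
  S = 1/Ω (conductance is reciprocal resistance),
      = kg⁻¹·m⁻²·s³·A².
  So S² = kg⁻²·m⁻⁴·s⁶·A⁴.
  Combining: s⁻¹·S²·cd⁻¹ = s⁻¹ · (kg⁻²·m⁻⁴·s⁶·A⁴) · cd⁻¹ = kg⁻²·m⁻⁴·s⁵·A⁴·cd⁻¹.
Right side:
  W = J/s (power = energy per time),
      = kg·m²·s⁻³.
  Ω = V/A (resistance = voltage per current),
      = kg·m²·s⁻³·A⁻².
  So Ω⁻² = kg⁻²·m⁻⁴·s⁶·A⁴.
  S = 1/Ω (conductance is reciprocal resistance),
      = kg⁻¹·m⁻²·s³·A².
  V = W/A (potential = power per current),
      = kg·m²·s⁻³·A⁻¹.
  So V⁻¹ = kg⁻¹·m⁻²·s³·A.
  Combining: cd⁻¹·W·Ω⁻²·S·V⁻¹·A⁻¹·s⁻¹ = cd⁻¹ · (kg·m²·s⁻³) · (kg⁻²·m⁻⁴·s⁶·A⁴) · (kg⁻¹·m⁻²·s³·A²) · (kg⁻¹·m⁻²·s³·A) · A⁻¹ · s⁻¹ = kg⁻³·m⁻⁶·s⁸·A⁶·cd⁻¹.
Left is kg⁻²·m⁻⁴·s⁵·A⁴·cd⁻¹; right is kg⁻³·m⁻⁶·s⁸·A⁶·cd⁻¹ — different.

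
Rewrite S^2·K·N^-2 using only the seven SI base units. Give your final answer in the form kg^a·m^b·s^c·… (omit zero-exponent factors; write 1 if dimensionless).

S = 1/Ω (conductance is reciprocal resistance),
    = kg⁻¹·m⁻²·s³·A².
So S² = kg⁻²·m⁻⁴·s⁶·A⁴.
N = kg·m/s² = kg·m·s⁻² (force = mass × acceleration).
So N⁻² = kg⁻²·m⁻²·s⁴.
Combining: S²·K·N⁻² = (kg⁻²·m⁻⁴·s⁶·A⁴) · K · (kg⁻²·m⁻²·s⁴) = kg⁻⁴·m⁻⁶·s¹⁰·A⁴·K.

kg⁻⁴·m⁻⁶·s¹⁰·A⁴·K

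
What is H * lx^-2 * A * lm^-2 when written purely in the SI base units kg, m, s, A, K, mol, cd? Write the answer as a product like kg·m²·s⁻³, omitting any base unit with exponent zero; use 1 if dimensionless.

kg·m⁶·s⁻²·A⁻¹·cd⁻⁴

H = Wb/A (inductance = flux per current),
    = kg·m²·s⁻²·A⁻².
lx = lm/m² (illuminance = luminous flux per area),
    = m⁻²·cd.
So lx⁻² = m⁴·cd⁻².
lm = cd·sr = cd (luminous flux; sr is dimensionless).
So lm⁻² = cd⁻².
Combining: H·lx⁻²·A·lm⁻² = (kg·m²·s⁻²·A⁻²) · (m⁴·cd⁻²) · A · cd⁻² = kg·m⁶·s⁻²·A⁻¹·cd⁻⁴.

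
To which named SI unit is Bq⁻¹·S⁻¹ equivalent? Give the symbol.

H

Bq = 1/s = s⁻¹ (activity is decays per second).
So Bq⁻¹ = s.
S = 1/Ω (conductance is reciprocal resistance),
    = kg⁻¹·m⁻²·s³·A².
So S⁻¹ = kg·m²·s⁻³·A⁻².
Combining: Bq⁻¹·S⁻¹ = s · (kg·m²·s⁻³·A⁻²) = kg·m²·s⁻²·A⁻².
kg·m²·s⁻²·A⁻² is the base-SI form of the henry.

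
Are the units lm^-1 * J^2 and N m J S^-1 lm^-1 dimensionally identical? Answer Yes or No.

No

Left side:
  lm = cd·sr = cd (luminous flux; sr is dimensionless).
  So lm⁻¹ = cd⁻¹.
  J = N·m (work = force × distance),
      = kg·m²·s⁻².
  So J² = kg²·m⁴·s⁻⁴.
  Combining: lm⁻¹·J² = cd⁻¹ · (kg²·m⁴·s⁻⁴) = kg²·m⁴·s⁻⁴·cd⁻¹.
Right side:
  N = kg·m·s⁻².
  J = kg·m²·s⁻².
  S = kg⁻¹·m⁻²·s³·A².
  So S⁻¹ = kg·m²·s⁻³·A⁻².
  lm = cd.
  So lm⁻¹ = cd⁻¹.
  Combining: N·m·J·S⁻¹·lm⁻¹ = (kg·m·s⁻²) · m · (kg·m²·s⁻²) · (kg·m²·s⁻³·A⁻²) · cd⁻¹ = kg³·m⁶·s⁻⁷·A⁻²·cd⁻¹.
Left is kg²·m⁴·s⁻⁴·cd⁻¹; right is kg³·m⁶·s⁻⁷·A⁻²·cd⁻¹ — different.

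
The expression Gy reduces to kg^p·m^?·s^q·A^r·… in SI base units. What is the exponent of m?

Gy = J/kg (absorbed dose = energy per mass),
    = m²·s⁻².
The exponent of m is 2.

2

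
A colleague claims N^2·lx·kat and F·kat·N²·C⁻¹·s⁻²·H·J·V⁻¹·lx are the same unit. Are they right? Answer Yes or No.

Left side:
  N = kg·m/s² = kg·m·s⁻² (force = mass × acceleration).
  So N² = kg²·m²·s⁻⁴.
  lx = lm/m² (illuminance = luminous flux per area),
      = m⁻²·cd.
  kat = mol/s = s⁻¹·mol (catalytic activity).
  Combining: N²·lx·kat = (kg²·m²·s⁻⁴) · (m⁻²·cd) · (s⁻¹·mol) = kg²·s⁻⁵·mol·cd.
Right side:
  F = C/V (capacitance = charge per voltage),
      = A·s/(kg·m²·s⁻³·A⁻¹) (substituting C and V),
      = kg⁻¹·m⁻²·s⁴·A².
  kat = mol/s = s⁻¹·mol (catalytic activity).
  N = kg·m/s² = kg·m·s⁻² (force = mass × acceleration).
  So N² = kg²·m²·s⁻⁴.
  C = A·s = s·A (charge = current × time).
  So C⁻¹ = s⁻¹·A⁻¹.
  H = Wb/A (inductance = flux per current),
      = kg·m²·s⁻²·A⁻².
  J = N·m (work = force × distance),
      = kg·m²·s⁻².
  V = W/A (potential = power per current),
      = kg·m²·s⁻³·A⁻¹.
  So V⁻¹ = kg⁻¹·m⁻²·s³·A.
  lx = lm/m² (illuminance = luminous flux per area),
      = m⁻²·cd.
  Combining: F·kat·N²·C⁻¹·s⁻²·H·J·V⁻¹·lx = (kg⁻¹·m⁻²·s⁴·A²) · (s⁻¹·mol) · (kg²·m²·s⁻⁴) · (s⁻¹·A⁻¹) · s⁻² · (kg·m²·s⁻²·A⁻²) · (kg·m²·s⁻²) · (kg⁻¹·m⁻²·s³·A) · (m⁻²·cd) = kg²·s⁻⁵·mol·cd.
Both reduce to kg²·s⁻⁵·mol·cd.

Yes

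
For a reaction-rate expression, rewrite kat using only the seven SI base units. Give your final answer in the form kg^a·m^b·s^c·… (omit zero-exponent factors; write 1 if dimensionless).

kat = s⁻¹·mol.

s⁻¹·mol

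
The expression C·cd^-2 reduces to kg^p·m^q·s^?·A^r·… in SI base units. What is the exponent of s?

C = A·s = s·A (charge = current × time).
Combining: C·cd⁻² = (s·A) · cd⁻² = s·A·cd⁻².
The exponent of s is 1.

1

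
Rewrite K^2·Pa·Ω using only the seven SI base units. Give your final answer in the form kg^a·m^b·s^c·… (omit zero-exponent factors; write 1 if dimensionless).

Pa = N/m² (pressure = force per area),
    = kg·m⁻¹·s⁻².
Ω = V/A (resistance = voltage per current),
    = kg·m²·s⁻³·A⁻².
Combining: K²·Pa·Ω = K² · (kg·m⁻¹·s⁻²) · (kg·m²·s⁻³·A⁻²) = kg²·m·s⁻⁵·A⁻²·K².

kg²·m·s⁻⁵·A⁻²·K²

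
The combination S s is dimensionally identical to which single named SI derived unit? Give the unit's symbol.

F

S = kg⁻¹·m⁻²·s³·A².
Combining: S·s = (kg⁻¹·m⁻²·s³·A²) · s = kg⁻¹·m⁻²·s⁴·A².
kg⁻¹·m⁻²·s⁴·A² is the base-SI form of the farad.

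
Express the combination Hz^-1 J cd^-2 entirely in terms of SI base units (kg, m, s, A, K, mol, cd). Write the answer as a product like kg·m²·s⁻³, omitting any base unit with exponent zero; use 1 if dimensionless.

kg·m²·s⁻¹·cd⁻²

Hz = 1/s = s⁻¹ (frequency is cycles per second).
So Hz⁻¹ = s.
J = N·m (work = force × distance),
    = kg·m²·s⁻².
Combining: Hz⁻¹·J·cd⁻² = s · (kg·m²·s⁻²) · cd⁻² = kg·m²·s⁻¹·cd⁻².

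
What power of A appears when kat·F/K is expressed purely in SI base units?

kat = mol/s = s⁻¹·mol (catalytic activity).
F = C/V (capacitance = charge per voltage),
    = A·s/(kg·m²·s⁻³·A⁻¹) (substituting C and V),
    = kg⁻¹·m⁻²·s⁴·A².
Combining: kat·K⁻¹·F = (s⁻¹·mol) · K⁻¹ · (kg⁻¹·m⁻²·s⁴·A²) = kg⁻¹·m⁻²·s³·A²·K⁻¹·mol.
The exponent of A is 2.

2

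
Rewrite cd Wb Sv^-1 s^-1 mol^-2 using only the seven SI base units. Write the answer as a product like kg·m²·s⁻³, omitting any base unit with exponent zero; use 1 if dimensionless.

kg·s⁻¹·A⁻¹·mol⁻²·cd

Wb = kg·m²·s⁻²·A⁻¹.
Sv = m²·s⁻².
So Sv⁻¹ = m⁻²·s².
Combining: cd·Wb·Sv⁻¹·s⁻¹·mol⁻² = cd · (kg·m²·s⁻²·A⁻¹) · (m⁻²·s²) · s⁻¹ · mol⁻² = kg·s⁻¹·A⁻¹·mol⁻²·cd.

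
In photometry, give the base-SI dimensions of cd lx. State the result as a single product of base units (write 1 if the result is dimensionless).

lx = lm/m² (illuminance = luminous flux per area),
    = m⁻²·cd.
Combining: cd·lx = cd · (m⁻²·cd) = m⁻²·cd².

m⁻²·cd²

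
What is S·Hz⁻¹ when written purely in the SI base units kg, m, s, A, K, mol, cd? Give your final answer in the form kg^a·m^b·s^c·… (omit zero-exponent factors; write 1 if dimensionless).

kg⁻¹·m⁻²·s⁴·A²

S = 1/Ω (conductance is reciprocal resistance),
    = kg⁻¹·m⁻²·s³·A².
Hz = 1/s = s⁻¹ (frequency is cycles per second).
So Hz⁻¹ = s.
Combining: S·Hz⁻¹ = (kg⁻¹·m⁻²·s³·A²) · s = kg⁻¹·m⁻²·s⁴·A².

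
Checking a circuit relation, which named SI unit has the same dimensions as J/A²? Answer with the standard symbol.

H

J = kg·m²·s⁻².
Combining: A⁻²·J = A⁻² · (kg·m²·s⁻²) = kg·m²·s⁻²·A⁻².
kg·m²·s⁻²·A⁻² is the base-SI form of the henry.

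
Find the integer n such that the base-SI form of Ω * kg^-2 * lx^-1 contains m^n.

4

Ω = kg·m²·s⁻³·A⁻².
lx = m⁻²·cd.
So lx⁻¹ = m²·cd⁻¹.
Combining: Ω·kg⁻²·lx⁻¹ = (kg·m²·s⁻³·A⁻²) · kg⁻² · (m²·cd⁻¹) = kg⁻¹·m⁴·s⁻³·A⁻²·cd⁻¹.
The exponent of m is 4.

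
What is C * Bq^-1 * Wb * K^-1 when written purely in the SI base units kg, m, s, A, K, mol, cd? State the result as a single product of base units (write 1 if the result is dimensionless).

kg·m²·K⁻¹

C = A·s = s·A (charge = current × time).
Bq = 1/s = s⁻¹ (activity is decays per second).
So Bq⁻¹ = s.
Wb = V·s (flux: a volt is a weber per second),
    = kg·m²·s⁻²·A⁻¹.
Combining: C·Bq⁻¹·Wb·K⁻¹ = (s·A) · s · (kg·m²·s⁻²·A⁻¹) · K⁻¹ = kg·m²·K⁻¹.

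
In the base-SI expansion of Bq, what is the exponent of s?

Bq = s⁻¹.
The exponent of s is -1.

-1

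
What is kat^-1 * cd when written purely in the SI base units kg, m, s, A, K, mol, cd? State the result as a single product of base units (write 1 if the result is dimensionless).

s·mol⁻¹·cd

kat = s⁻¹·mol.
So kat⁻¹ = s·mol⁻¹.
Combining: kat⁻¹·cd = (s·mol⁻¹) · cd = s·mol⁻¹·cd.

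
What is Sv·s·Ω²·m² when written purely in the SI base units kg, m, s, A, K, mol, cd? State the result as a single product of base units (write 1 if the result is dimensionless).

kg²·m⁸·s⁻⁷·A⁻⁴

Sv = m²·s⁻².
Ω = kg·m²·s⁻³·A⁻².
So Ω² = kg²·m⁴·s⁻⁶·A⁻⁴.
Combining: Sv·s·Ω²·m² = (m²·s⁻²) · s · (kg²·m⁴·s⁻⁶·A⁻⁴) · m² = kg²·m⁸·s⁻⁷·A⁻⁴.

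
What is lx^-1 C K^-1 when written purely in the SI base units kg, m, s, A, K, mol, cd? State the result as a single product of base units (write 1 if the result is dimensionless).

lx = lm/m² (illuminance = luminous flux per area),
    = m⁻²·cd.
So lx⁻¹ = m²·cd⁻¹.
C = A·s = s·A (charge = current × time).
Combining: lx⁻¹·C·K⁻¹ = (m²·cd⁻¹) · (s·A) · K⁻¹ = m²·s·A·K⁻¹·cd⁻¹.

m²·s·A·K⁻¹·cd⁻¹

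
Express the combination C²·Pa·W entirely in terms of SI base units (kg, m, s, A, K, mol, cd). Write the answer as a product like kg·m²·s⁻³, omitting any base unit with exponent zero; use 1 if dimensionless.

kg²·m·s⁻³·A²

C = A·s = s·A (charge = current × time).
So C² = s²·A².
Pa = N/m² (pressure = force per area),
    = kg·m⁻¹·s⁻².
W = J/s (power = energy per time),
    = kg·m²·s⁻³.
Combining: C²·Pa·W = (s²·A²) · (kg·m⁻¹·s⁻²) · (kg·m²·s⁻³) = kg²·m·s⁻³·A².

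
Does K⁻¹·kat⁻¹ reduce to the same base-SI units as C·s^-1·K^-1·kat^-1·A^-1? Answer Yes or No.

Left side:
  kat = mol/s = s⁻¹·mol (catalytic activity).
  So kat⁻¹ = s·mol⁻¹.
  Combining: K⁻¹·kat⁻¹ = K⁻¹ · (s·mol⁻¹) = s·K⁻¹·mol⁻¹.
Right side:
  C = A·s = s·A (charge = current × time).
  kat = mol/s = s⁻¹·mol (catalytic activity).
  So kat⁻¹ = s·mol⁻¹.
  Combining: C·s⁻¹·K⁻¹·kat⁻¹·A⁻¹ = (s·A) · s⁻¹ · K⁻¹ · (s·mol⁻¹) · A⁻¹ = s·K⁻¹·mol⁻¹.
Both reduce to s·K⁻¹·mol⁻¹.

Yes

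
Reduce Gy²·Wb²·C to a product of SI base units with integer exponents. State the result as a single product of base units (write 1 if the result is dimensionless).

Gy = J/kg (absorbed dose = energy per mass),
    = m²·s⁻².
So Gy² = m⁴·s⁻⁴.
Wb = V·s (flux: a volt is a weber per second),
    = kg·m²·s⁻²·A⁻¹.
So Wb² = kg²·m⁴·s⁻⁴·A⁻².
C = A·s = s·A (charge = current × time).
Combining: Gy²·Wb²·C = (m⁴·s⁻⁴) · (kg²·m⁴·s⁻⁴·A⁻²) · (s·A) = kg²·m⁸·s⁻⁷·A⁻¹.

kg²·m⁸·s⁻⁷·A⁻¹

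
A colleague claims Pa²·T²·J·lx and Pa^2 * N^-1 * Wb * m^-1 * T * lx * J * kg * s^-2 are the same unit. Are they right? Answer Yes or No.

Yes

Left side:
  Pa = N/m² (pressure = force per area),
      = kg·m⁻¹·s⁻².
  So Pa² = kg²·m⁻²·s⁻⁴.
  T = Wb/m² (flux density = flux per area),
      = kg·s⁻²·A⁻¹.
  So T² = kg²·s⁻⁴·A⁻².
  J = N·m (work = force × distance),
      = kg·m²·s⁻².
  lx = lm/m² (illuminance = luminous flux per area),
      = m⁻²·cd.
  Combining: Pa²·T²·J·lx = (kg²·m⁻²·s⁻⁴) · (kg²·s⁻⁴·A⁻²) · (kg·m²·s⁻²) · (m⁻²·cd) = kg⁵·m⁻²·s⁻¹⁰·A⁻²·cd.
Right side:
  Pa = kg·m⁻¹·s⁻².
  So Pa² = kg²·m⁻²·s⁻⁴.
  N = kg·m·s⁻².
  So N⁻¹ = kg⁻¹·m⁻¹·s².
  Wb = kg·m²·s⁻²·A⁻¹.
  T = kg·s⁻²·A⁻¹.
  lx = m⁻²·cd.
  J = kg·m²·s⁻².
  Combining: Pa²·N⁻¹·Wb·m⁻¹·T·lx·J·kg·s⁻² = (kg²·m⁻²·s⁻⁴) · (kg⁻¹·m⁻¹·s²) · (kg·m²·s⁻²·A⁻¹) · m⁻¹ · (kg·s⁻²·A⁻¹) · (m⁻²·cd) · (kg·m²·s⁻²) · kg · s⁻² = kg⁵·m⁻²·s⁻¹⁰·A⁻²·cd.
Both reduce to kg⁵·m⁻²·s⁻¹⁰·A⁻²·cd.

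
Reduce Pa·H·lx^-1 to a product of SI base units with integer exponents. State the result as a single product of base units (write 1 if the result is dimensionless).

Pa = kg·m⁻¹·s⁻².
H = kg·m²·s⁻²·A⁻².
lx = m⁻²·cd.
So lx⁻¹ = m²·cd⁻¹.
Combining: Pa·H·lx⁻¹ = (kg·m⁻¹·s⁻²) · (kg·m²·s⁻²·A⁻²) · (m²·cd⁻¹) = kg²·m³·s⁻⁴·A⁻²·cd⁻¹.

kg²·m³·s⁻⁴·A⁻²·cd⁻¹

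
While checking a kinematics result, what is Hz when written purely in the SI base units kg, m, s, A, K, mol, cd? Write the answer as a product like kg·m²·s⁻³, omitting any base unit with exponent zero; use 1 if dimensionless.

Hz = s⁻¹.

s⁻¹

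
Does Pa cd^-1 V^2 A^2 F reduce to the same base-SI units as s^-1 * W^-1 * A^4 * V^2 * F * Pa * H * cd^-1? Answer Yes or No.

Yes

Left side:
  Pa = kg·m⁻¹·s⁻².
  V = kg·m²·s⁻³·A⁻¹.
  So V² = kg²·m⁴·s⁻⁶·A⁻².
  F = kg⁻¹·m⁻²·s⁴·A².
  Combining: Pa·cd⁻¹·V²·A²·F = (kg·m⁻¹·s⁻²) · cd⁻¹ · (kg²·m⁴·s⁻⁶·A⁻²) · A² · (kg⁻¹·m⁻²·s⁴·A²) = kg²·m·s⁻⁴·A²·cd⁻¹.
Right side:
  W = J/s (power = energy per time),
      = kg·m²·s⁻³.
  So W⁻¹ = kg⁻¹·m⁻²·s³.
  V = W/A (potential = power per current),
      = kg·m²·s⁻³·A⁻¹.
  So V² = kg²·m⁴·s⁻⁶·A⁻².
  F = C/V (capacitance = charge per voltage),
      = A·s/(kg·m²·s⁻³·A⁻¹) (substituting C and V),
      = kg⁻¹·m⁻²·s⁴·A².
  Pa = N/m² (pressure = force per area),
      = kg·m⁻¹·s⁻².
  H = Wb/A (inductance = flux per current),
      = kg·m²·s⁻²·A⁻².
  Combining: s⁻¹·W⁻¹·A⁴·V²·F·Pa·H·cd⁻¹ = s⁻¹ · (kg⁻¹·m⁻²·s³) · A⁴ · (kg²·m⁴·s⁻⁶·A⁻²) · (kg⁻¹·m⁻²·s⁴·A²) · (kg·m⁻¹·s⁻²) · (kg·m²·s⁻²·A⁻²) · cd⁻¹ = kg²·m·s⁻⁴·A²·cd⁻¹.
Both reduce to kg²·m·s⁻⁴·A²·cd⁻¹.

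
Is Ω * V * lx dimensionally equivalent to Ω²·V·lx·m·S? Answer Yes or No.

No

Left side:
  Ω = V/A (resistance = voltage per current),
      = kg·m²·s⁻³·A⁻².
  V = W/A (potential = power per current),
      = kg·m²·s⁻³·A⁻¹.
  lx = lm/m² (illuminance = luminous flux per area),
      = m⁻²·cd.
  Combining: Ω·V·lx = (kg·m²·s⁻³·A⁻²) · (kg·m²·s⁻³·A⁻¹) · (m⁻²·cd) = kg²·m²·s⁻⁶·A⁻³·cd.
Right side:
  Ω = kg·m²·s⁻³·A⁻².
  So Ω² = kg²·m⁴·s⁻⁶·A⁻⁴.
  V = kg·m²·s⁻³·A⁻¹.
  lx = m⁻²·cd.
  S = kg⁻¹·m⁻²·s³·A².
  Combining: Ω²·V·lx·m·S = (kg²·m⁴·s⁻⁶·A⁻⁴) · (kg·m²·s⁻³·A⁻¹) · (m⁻²·cd) · m · (kg⁻¹·m⁻²·s³·A²) = kg²·m³·s⁻⁶·A⁻³·cd.
Left is kg²·m²·s⁻⁶·A⁻³·cd; right is kg²·m³·s⁻⁶·A⁻³·cd — different.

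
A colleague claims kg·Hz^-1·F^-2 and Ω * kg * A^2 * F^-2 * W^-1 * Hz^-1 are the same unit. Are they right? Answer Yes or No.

Yes

Left side:
  Hz = 1/s = s⁻¹ (frequency is cycles per second).
  So Hz⁻¹ = s.
  F = C/V (capacitance = charge per voltage),
      = A·s/(kg·m²·s⁻³·A⁻¹) (substituting C and V),
      = kg⁻¹·m⁻²·s⁴·A².
  So F⁻² = kg²·m⁴·s⁻⁸·A⁻⁴.
  Combining: kg·Hz⁻¹·F⁻² = kg · s · (kg²·m⁴·s⁻⁸·A⁻⁴) = kg³·m⁴·s⁻⁷·A⁻⁴.
Right side:
  Ω = V/A (resistance = voltage per current),
      = kg·m²·s⁻³·A⁻².
  F = C/V (capacitance = charge per voltage),
      = A·s/(kg·m²·s⁻³·A⁻¹) (substituting C and V),
      = kg⁻¹·m⁻²·s⁴·A².
  So F⁻² = kg²·m⁴·s⁻⁸·A⁻⁴.
  W = J/s (power = energy per time),
      = kg·m²·s⁻³.
  So W⁻¹ = kg⁻¹·m⁻²·s³.
  Hz = 1/s = s⁻¹ (frequency is cycles per second).
  So Hz⁻¹ = s.
  Combining: Ω·kg·A²·F⁻²·W⁻¹·Hz⁻¹ = (kg·m²·s⁻³·A⁻²) · kg · A² · (kg²·m⁴·s⁻⁸·A⁻⁴) · (kg⁻¹·m⁻²·s³) · s = kg³·m⁴·s⁻⁷·A⁻⁴.
Both reduce to kg³·m⁴·s⁻⁷·A⁻⁴.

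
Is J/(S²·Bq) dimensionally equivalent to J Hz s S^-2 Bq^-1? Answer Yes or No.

Left side:
  S = kg⁻¹·m⁻²·s³·A².
  So S⁻² = kg²·m⁴·s⁻⁶·A⁻⁴.
  J = kg·m²·s⁻².
  Bq = s⁻¹.
  So Bq⁻¹ = s.
  Combining: S⁻²·J·Bq⁻¹ = (kg²·m⁴·s⁻⁶·A⁻⁴) · (kg·m²·s⁻²) · s = kg³·m⁶·s⁻⁷·A⁻⁴.
Right side:
  J = N·m (work = force × distance),
      = kg·m²·s⁻².
  Hz = 1/s = s⁻¹ (frequency is cycles per second).
  S = 1/Ω (conductance is reciprocal resistance),
      = kg⁻¹·m⁻²·s³·A².
  So S⁻² = kg²·m⁴·s⁻⁶·A⁻⁴.
  Bq = 1/s = s⁻¹ (activity is decays per second).
  So Bq⁻¹ = s.
  Combining: J·Hz·s·S⁻²·Bq⁻¹ = (kg·m²·s⁻²) · s⁻¹ · s · (kg²·m⁴·s⁻⁶·A⁻⁴) · s = kg³·m⁶·s⁻⁷·A⁻⁴.
Both reduce to kg³·m⁶·s⁻⁷·A⁻⁴.

Yes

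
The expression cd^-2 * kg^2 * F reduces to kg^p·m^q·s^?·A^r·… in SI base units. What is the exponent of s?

F = C/V (capacitance = charge per voltage),
    = A·s/(kg·m²·s⁻³·A⁻¹) (substituting C and V),
    = kg⁻¹·m⁻²·s⁴·A².
Combining: cd⁻²·kg²·F = cd⁻² · kg² · (kg⁻¹·m⁻²·s⁴·A²) = kg·m⁻²·s⁴·A²·cd⁻².
The exponent of s is 4.

4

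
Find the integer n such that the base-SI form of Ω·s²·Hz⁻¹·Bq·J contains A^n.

Ω = V/A (resistance = voltage per current),
    = kg·m²·s⁻³·A⁻².
Hz = 1/s = s⁻¹ (frequency is cycles per second).
So Hz⁻¹ = s.
Bq = 1/s = s⁻¹ (activity is decays per second).
J = N·m (work = force × distance),
    = kg·m²·s⁻².
Combining: Ω·s²·Hz⁻¹·Bq·J = (kg·m²·s⁻³·A⁻²) · s² · s · s⁻¹ · (kg·m²·s⁻²) = kg²·m⁴·s⁻³·A⁻².
The exponent of A is -2.

-2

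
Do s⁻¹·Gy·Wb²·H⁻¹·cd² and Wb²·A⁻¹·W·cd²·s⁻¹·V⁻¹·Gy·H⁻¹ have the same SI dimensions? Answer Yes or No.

Left side:
  Gy = m²·s⁻².
  Wb = kg·m²·s⁻²·A⁻¹.
  So Wb² = kg²·m⁴·s⁻⁴·A⁻².
  H = kg·m²·s⁻²·A⁻².
  So H⁻¹ = kg⁻¹·m⁻²·s²·A².
  Combining: s⁻¹·Gy·Wb²·H⁻¹·cd² = s⁻¹ · (m²·s⁻²) · (kg²·m⁴·s⁻⁴·A⁻²) · (kg⁻¹·m⁻²·s²·A²) · cd² = kg·m⁴·s⁻⁵·cd².
Right side:
  Wb = V·s (flux: a volt is a weber per second),
      = kg·m²·s⁻²·A⁻¹.
  So Wb² = kg²·m⁴·s⁻⁴·A⁻².
  W = J/s (power = energy per time),
      = kg·m²·s⁻³.
  V = W/A (potential = power per current),
      = kg·m²·s⁻³·A⁻¹.
  So V⁻¹ = kg⁻¹·m⁻²·s³·A.
  Gy = J/kg (absorbed dose = energy per mass),
      = m²·s⁻².
  H = Wb/A (inductance = flux per current),
      = kg·m²·s⁻²·A⁻².
  So H⁻¹ = kg⁻¹·m⁻²·s²·A².
  Combining: Wb²·A⁻¹·W·cd²·s⁻¹·V⁻¹·Gy·H⁻¹ = (kg²·m⁴·s⁻⁴·A⁻²) · A⁻¹ · (kg·m²·s⁻³) · cd² · s⁻¹ · (kg⁻¹·m⁻²·s³·A) · (m²·s⁻²) · (kg⁻¹·m⁻²·s²·A²) = kg·m⁴·s⁻⁵·cd².
Both reduce to kg·m⁴·s⁻⁵·cd².

Yes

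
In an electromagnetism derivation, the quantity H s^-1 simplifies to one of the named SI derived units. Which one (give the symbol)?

Ω

H = kg·m²·s⁻²·A⁻².
Combining: H·s⁻¹ = (kg·m²·s⁻²·A⁻²) · s⁻¹ = kg·m²·s⁻³·A⁻².
kg·m²·s⁻³·A⁻² is the base-SI form of the ohm.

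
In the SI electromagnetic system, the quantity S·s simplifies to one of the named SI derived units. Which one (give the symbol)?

S = 1/Ω (conductance is reciprocal resistance),
    = kg⁻¹·m⁻²·s³·A².
Combining: S·s = (kg⁻¹·m⁻²·s³·A²) · s = kg⁻¹·m⁻²·s⁴·A².
kg⁻¹·m⁻²·s⁴·A² is the base-SI form of the farad.

F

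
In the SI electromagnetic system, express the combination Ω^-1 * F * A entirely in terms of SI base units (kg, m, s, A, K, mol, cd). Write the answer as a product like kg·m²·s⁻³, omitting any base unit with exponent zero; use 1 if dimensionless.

kg⁻²·m⁻⁴·s⁷·A⁵

Ω = V/A (resistance = voltage per current),
    = kg·m²·s⁻³·A⁻².
So Ω⁻¹ = kg⁻¹·m⁻²·s³·A².
F = C/V (capacitance = charge per voltage),
    = A·s/(kg·m²·s⁻³·A⁻¹) (substituting C and V),
    = kg⁻¹·m⁻²·s⁴·A².
Combining: Ω⁻¹·F·A = (kg⁻¹·m⁻²·s³·A²) · (kg⁻¹·m⁻²·s⁴·A²) · A = kg⁻²·m⁻⁴·s⁷·A⁵.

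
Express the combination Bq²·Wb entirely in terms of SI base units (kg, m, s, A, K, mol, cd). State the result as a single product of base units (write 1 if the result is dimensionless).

kg·m²·s⁻⁴·A⁻¹

Bq = 1/s = s⁻¹ (activity is decays per second).
So Bq² = s⁻².
Wb = V·s (flux: a volt is a weber per second),
    = kg·m²·s⁻²·A⁻¹.
Combining: Bq²·Wb = s⁻² · (kg·m²·s⁻²·A⁻¹) = kg·m²·s⁻⁴·A⁻¹.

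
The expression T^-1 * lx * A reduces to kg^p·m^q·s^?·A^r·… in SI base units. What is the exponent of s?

T = kg·s⁻²·A⁻¹.
So T⁻¹ = kg⁻¹·s²·A.
lx = m⁻²·cd.
Combining: T⁻¹·lx·A = (kg⁻¹·s²·A) · (m⁻²·cd) · A = kg⁻¹·m⁻²·s²·A²·cd.
The exponent of s is 2.

2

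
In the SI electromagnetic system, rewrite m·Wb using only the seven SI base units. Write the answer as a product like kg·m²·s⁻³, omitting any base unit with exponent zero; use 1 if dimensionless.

Wb = kg·m²·s⁻²·A⁻¹.
Combining: m·Wb = m · (kg·m²·s⁻²·A⁻¹) = kg·m³·s⁻²·A⁻¹.

kg·m³·s⁻²·A⁻¹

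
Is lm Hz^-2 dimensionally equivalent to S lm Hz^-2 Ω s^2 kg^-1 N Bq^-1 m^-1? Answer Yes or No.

No

Left side:
  lm = cd.
  Hz = s⁻¹.
  So Hz⁻² = s².
  Combining: lm·Hz⁻² = cd · s² = s²·cd.
Right side:
  S = kg⁻¹·m⁻²·s³·A².
  lm = cd.
  Hz = s⁻¹.
  So Hz⁻² = s².
  Ω = kg·m²·s⁻³·A⁻².
  N = kg·m·s⁻².
  Bq = s⁻¹.
  So Bq⁻¹ = s.
  Combining: S·lm·Hz⁻²·Ω·s²·kg⁻¹·N·Bq⁻¹·m⁻¹ = (kg⁻¹·m⁻²·s³·A²) · cd · s² · (kg·m²·s⁻³·A⁻²) · s² · kg⁻¹ · (kg·m·s⁻²) · s · m⁻¹ = s³·cd.
Left is s²·cd; right is s³·cd — different.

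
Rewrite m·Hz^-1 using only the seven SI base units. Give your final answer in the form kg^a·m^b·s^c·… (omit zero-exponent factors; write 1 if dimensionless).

Hz = 1/s = s⁻¹ (frequency is cycles per second).
So Hz⁻¹ = s.
Combining: m·Hz⁻¹ = m · s = m·s.

m·s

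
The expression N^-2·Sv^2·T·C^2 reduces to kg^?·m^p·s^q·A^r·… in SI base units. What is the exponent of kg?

N = kg·m/s² = kg·m·s⁻² (force = mass × acceleration).
So N⁻² = kg⁻²·m⁻²·s⁴.
Sv = J/kg (equivalent dose = energy per mass),
    = m²·s⁻².
So Sv² = m⁴·s⁻⁴.
T = Wb/m² (flux density = flux per area),
    = kg·s⁻²·A⁻¹.
C = A·s = s·A (charge = current × time).
So C² = s²·A².
Combining: N⁻²·Sv²·T·C² = (kg⁻²·m⁻²·s⁴) · (m⁴·s⁻⁴) · (kg·s⁻²·A⁻¹) · (s²·A²) = kg⁻¹·m²·A.
The exponent of kg is -1.

-1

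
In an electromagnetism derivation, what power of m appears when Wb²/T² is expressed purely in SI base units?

4

T = Wb/m² (flux density = flux per area),
    = kg·s⁻²·A⁻¹.
So T⁻² = kg⁻²·s⁴·A².
Wb = V·s (flux: a volt is a weber per second),
    = kg·m²·s⁻²·A⁻¹.
So Wb² = kg²·m⁴·s⁻⁴·A⁻².
Combining: T⁻²·Wb² = (kg⁻²·s⁴·A²) · (kg²·m⁴·s⁻⁴·A⁻²) = m⁴.
The exponent of m is 4.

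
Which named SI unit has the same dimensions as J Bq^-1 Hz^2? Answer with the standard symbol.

W

J = N·m (work = force × distance),
    = kg·m²·s⁻².
Bq = 1/s = s⁻¹ (activity is decays per second).
So Bq⁻¹ = s.
Hz = 1/s = s⁻¹ (frequency is cycles per second).
So Hz² = s⁻².
Combining: J·Bq⁻¹·Hz² = (kg·m²·s⁻²) · s · s⁻² = kg·m²·s⁻³.
kg·m²·s⁻³ is the base-SI form of the watt.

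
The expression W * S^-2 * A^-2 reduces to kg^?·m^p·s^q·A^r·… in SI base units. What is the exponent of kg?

W = J/s (power = energy per time),
    = kg·m²·s⁻³.
S = 1/Ω (conductance is reciprocal resistance),
    = kg⁻¹·m⁻²·s³·A².
So S⁻² = kg²·m⁴·s⁻⁶·A⁻⁴.
Combining: W·S⁻²·A⁻² = (kg·m²·s⁻³) · (kg²·m⁴·s⁻⁶·A⁻⁴) · A⁻² = kg³·m⁶·s⁻⁹·A⁻⁶.
The exponent of kg is 3.

3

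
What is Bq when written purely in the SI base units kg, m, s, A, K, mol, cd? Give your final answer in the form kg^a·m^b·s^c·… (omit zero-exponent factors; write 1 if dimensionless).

Bq = 1/s = s⁻¹ (activity is decays per second).

s⁻¹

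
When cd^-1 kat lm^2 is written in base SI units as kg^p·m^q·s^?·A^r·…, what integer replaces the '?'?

-1

kat = s⁻¹·mol.
lm = cd.
So lm² = cd².
Combining: cd⁻¹·kat·lm² = cd⁻¹ · (s⁻¹·mol) · cd² = s⁻¹·mol·cd.
The exponent of s is -1.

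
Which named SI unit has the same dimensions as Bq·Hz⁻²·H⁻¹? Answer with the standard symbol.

Bq = 1/s = s⁻¹ (activity is decays per second).
Hz = 1/s = s⁻¹ (frequency is cycles per second).
So Hz⁻² = s².
H = Wb/A (inductance = flux per current),
    = kg·m²·s⁻²·A⁻².
So H⁻¹ = kg⁻¹·m⁻²·s²·A².
Combining: Bq·Hz⁻²·H⁻¹ = s⁻¹ · s² · (kg⁻¹·m⁻²·s²·A²) = kg⁻¹·m⁻²·s³·A².
kg⁻¹·m⁻²·s³·A² is the base-SI form of the siemens.

S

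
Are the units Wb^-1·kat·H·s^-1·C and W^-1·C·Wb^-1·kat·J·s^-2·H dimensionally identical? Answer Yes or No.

Left side:
  Wb = kg·m²·s⁻²·A⁻¹.
  So Wb⁻¹ = kg⁻¹·m⁻²·s²·A.
  kat = s⁻¹·mol.
  H = kg·m²·s⁻²·A⁻².
  C = s·A.
  Combining: Wb⁻¹·kat·H·s⁻¹·C = (kg⁻¹·m⁻²·s²·A) · (s⁻¹·mol) · (kg·m²·s⁻²·A⁻²) · s⁻¹ · (s·A) = s⁻¹·mol.
Right side:
  W = J/s (power = energy per time),
      = kg·m²·s⁻³.
  So W⁻¹ = kg⁻¹·m⁻²·s³.
  C = A·s = s·A (charge = current × time).
  Wb = V·s (flux: a volt is a weber per second),
      = kg·m²·s⁻²·A⁻¹.
  So Wb⁻¹ = kg⁻¹·m⁻²·s²·A.
  kat = mol/s = s⁻¹·mol (catalytic activity).
  J = N·m (work = force × distance),
      = kg·m²·s⁻².
  H = Wb/A (inductance = flux per current),
      = kg·m²·s⁻²·A⁻².
  Combining: W⁻¹·C·Wb⁻¹·kat·J·s⁻²·H = (kg⁻¹·m⁻²·s³) · (s·A) · (kg⁻¹·m⁻²·s²·A) · (s⁻¹·mol) · (kg·m²·s⁻²) · s⁻² · (kg·m²·s⁻²·A⁻²) = s⁻¹·mol.
Both reduce to s⁻¹·mol.

Yes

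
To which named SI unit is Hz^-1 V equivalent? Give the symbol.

Wb

Hz = s⁻¹.
So Hz⁻¹ = s.
V = kg·m²·s⁻³·A⁻¹.
Combining: Hz⁻¹·V = s · (kg·m²·s⁻³·A⁻¹) = kg·m²·s⁻²·A⁻¹.
kg·m²·s⁻²·A⁻¹ is the base-SI form of the weber.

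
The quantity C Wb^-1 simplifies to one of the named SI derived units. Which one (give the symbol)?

S

C = A·s = s·A (charge = current × time).
Wb = V·s (flux: a volt is a weber per second),
    = kg·m²·s⁻²·A⁻¹.
So Wb⁻¹ = kg⁻¹·m⁻²·s²·A.
Combining: C·Wb⁻¹ = (s·A) · (kg⁻¹·m⁻²·s²·A) = kg⁻¹·m⁻²·s³·A².
kg⁻¹·m⁻²·s³·A² is the base-SI form of the siemens.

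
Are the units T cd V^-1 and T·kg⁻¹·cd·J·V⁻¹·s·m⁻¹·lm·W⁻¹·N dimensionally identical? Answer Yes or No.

Left side:
  T = Wb/m² (flux density = flux per area),
      = kg·s⁻²·A⁻¹.
  V = W/A (potential = power per current),
      = kg·m²·s⁻³·A⁻¹.
  So V⁻¹ = kg⁻¹·m⁻²·s³·A.
  Combining: T·cd·V⁻¹ = (kg·s⁻²·A⁻¹) · cd · (kg⁻¹·m⁻²·s³·A) = m⁻²·s·cd.
Right side:
  T = Wb/m² (flux density = flux per area),
      = kg·s⁻²·A⁻¹.
  J = N·m (work = force × distance),
      = kg·m²·s⁻².
  V = W/A (potential = power per current),
      = kg·m²·s⁻³·A⁻¹.
  So V⁻¹ = kg⁻¹·m⁻²·s³·A.
  lm = cd·sr = cd (luminous flux; sr is dimensionless).
  W = J/s (power = energy per time),
      = kg·m²·s⁻³.
  So W⁻¹ = kg⁻¹·m⁻²·s³.
  N = kg·m/s² = kg·m·s⁻² (force = mass × acceleration).
  Combining: T·kg⁻¹·cd·J·V⁻¹·s·m⁻¹·lm·W⁻¹·N = (kg·s⁻²·A⁻¹) · kg⁻¹ · cd · (kg·m²·s⁻²) · (kg⁻¹·m⁻²·s³·A) · s · m⁻¹ · cd · (kg⁻¹·m⁻²·s³) · (kg·m·s⁻²) = m⁻²·s·cd².
Left is m⁻²·s·cd; right is m⁻²·s·cd² — different.

No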